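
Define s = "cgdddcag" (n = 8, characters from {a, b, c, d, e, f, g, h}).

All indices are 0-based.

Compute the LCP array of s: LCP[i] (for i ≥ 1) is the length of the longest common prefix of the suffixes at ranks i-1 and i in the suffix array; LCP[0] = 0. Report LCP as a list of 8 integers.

rank→(start, suffix):
  0 → (6, 'ag')
  1 → (5, 'cag')
  2 → (0, 'cgdddcag')
  3 → (4, 'dcag')
  4 → (3, 'ddcag')
  5 → (2, 'dddcag')
  6 → (7, 'g')
  7 → (1, 'gdddcag')

SA = [6, 5, 0, 4, 3, 2, 7, 1]
i: (SA[i-1],SA[i]) lcp shared
  1: (6,5) 0 ''
  2: (5,0) 1 'c'
  3: (0,4) 0 ''
  4: (4,3) 1 'd'
  5: (3,2) 2 'dd'
  6: (2,7) 0 ''
  7: (7,1) 1 'g'

[0, 0, 1, 0, 1, 2, 0, 1]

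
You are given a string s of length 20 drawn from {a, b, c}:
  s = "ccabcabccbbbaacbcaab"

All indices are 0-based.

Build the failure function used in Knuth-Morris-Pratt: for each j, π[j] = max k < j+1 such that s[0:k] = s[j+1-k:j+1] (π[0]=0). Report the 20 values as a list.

[0, 1, 0, 0, 1, 0, 0, 1, 2, 0, 0, 0, 0, 0, 1, 0, 1, 0, 0, 0]

π[0] = 0
j=1 s[j]='c': π[1]=1 (border 'c')
j=2 s[j]='a': k: 1→0; π[2]=0 (border '')
j=3 s[j]='b': π[3]=0 (border '')
j=4 s[j]='c': π[4]=1 (border 'c')
j=5 s[j]='a': k: 1→0; π[5]=0 (border '')
j=6 s[j]='b': π[6]=0 (border '')
j=7 s[j]='c': π[7]=1 (border 'c')
j=8 s[j]='c': π[8]=2 (border 'cc')
j=9 s[j]='b': k: 2→1→0; π[9]=0 (border '')
j=10 s[j]='b': π[10]=0 (border '')
j=11 s[j]='b': π[11]=0 (border '')
j=12 s[j]='a': π[12]=0 (border '')
j=13 s[j]='a': π[13]=0 (border '')
j=14 s[j]='c': π[14]=1 (border 'c')
j=15 s[j]='b': k: 1→0; π[15]=0 (border '')
j=16 s[j]='c': π[16]=1 (border 'c')
j=17 s[j]='a': k: 1→0; π[17]=0 (border '')
j=18 s[j]='a': π[18]=0 (border '')
j=19 s[j]='b': π[19]=0 (border '')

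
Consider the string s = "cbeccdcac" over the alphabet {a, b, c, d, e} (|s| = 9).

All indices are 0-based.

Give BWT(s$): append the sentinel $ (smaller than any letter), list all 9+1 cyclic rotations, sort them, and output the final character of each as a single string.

cccad$eccb

rank  rotation    last
    0  $cbeccdcac  c
    1  ac$cbeccdc  c
    2  beccdcac$c  c
    3  c$cbeccdca  a
    4  cac$cbeccd  d
    5  cbeccdcac$  $
    6  ccdcac$cbe  e
    7  cdcac$cbec  c
    8  dcac$cbecc  c
    9  eccdcac$cb  b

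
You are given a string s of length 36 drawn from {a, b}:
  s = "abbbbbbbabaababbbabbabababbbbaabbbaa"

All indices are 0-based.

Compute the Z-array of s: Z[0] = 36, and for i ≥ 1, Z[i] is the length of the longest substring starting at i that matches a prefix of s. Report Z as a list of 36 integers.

Z[0]=36
i=1: i≥r, start 0; Z[1]=0
i=2: i≥r, start 0; Z[2]=0
i=3: i≥r, start 0; Z[3]=0
i=4: i≥r, start 0; Z[4]=0
i=5: i≥r, start 0; Z[5]=0
i=6: i≥r, start 0; Z[6]=0
i=7: i≥r, start 0; Z[7]=0
i=8: i≥r, start 0; Z[8]=2 grow→box=[8,10)
i=9: min(r-i=1, Z[1]=0)=0; Z[9]=0
i=10: i≥r, start 0; Z[10]=1 grow→box=[10,11)
i=11: i≥r, start 0; Z[11]=2 grow→box=[11,13)
i=12: min(r-i=1, Z[1]=0)=0; Z[12]=0
i=13: i≥r, start 0; Z[13]=4 grow→box=[13,17)
i=14: min(r-i=3, Z[1]=0)=0; Z[14]=0
i=15: min(r-i=2, Z[2]=0)=0; Z[15]=0
i=16: min(r-i=1, Z[3]=0)=0; Z[16]=0
i=17: i≥r, start 0; Z[17]=3 grow→box=[17,20)
i=18: min(r-i=2, Z[1]=0)=0; Z[18]=0
i=19: min(r-i=1, Z[2]=0)=0; Z[19]=0
i=20: i≥r, start 0; Z[20]=2 grow→box=[20,22)
i=21: min(r-i=1, Z[1]=0)=0; Z[21]=0
i=22: i≥r, start 0; Z[22]=2 grow→box=[22,24)
i=23: min(r-i=1, Z[1]=0)=0; Z[23]=0
i=24: i≥r, start 0; Z[24]=5 grow→box=[24,29)
i=25: min(r-i=4, Z[1]=0)=0; Z[25]=0
i=26: min(r-i=3, Z[2]=0)=0; Z[26]=0
i=27: min(r-i=2, Z[3]=0)=0; Z[27]=0
i=28: min(r-i=1, Z[4]=0)=0; Z[28]=0
i=29: i≥r, start 0; Z[29]=1 grow→box=[29,30)
i=30: i≥r, start 0; Z[30]=4 grow→box=[30,34)
i=31: min(r-i=3, Z[1]=0)=0; Z[31]=0
i=32: min(r-i=2, Z[2]=0)=0; Z[32]=0
i=33: min(r-i=1, Z[3]=0)=0; Z[33]=0
i=34: i≥r, start 0; Z[34]=1 grow→box=[34,35)
i=35: i≥r, start 0; Z[35]=1 grow→box=[35,36)

[36, 0, 0, 0, 0, 0, 0, 0, 2, 0, 1, 2, 0, 4, 0, 0, 0, 3, 0, 0, 2, 0, 2, 0, 5, 0, 0, 0, 0, 1, 4, 0, 0, 0, 1, 1]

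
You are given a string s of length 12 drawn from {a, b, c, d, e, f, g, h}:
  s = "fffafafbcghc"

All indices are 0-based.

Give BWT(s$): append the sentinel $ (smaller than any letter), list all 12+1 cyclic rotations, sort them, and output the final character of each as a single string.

cfffhbfaaf$cg

rank  rotation       last
    0  $fffafafbcghc  c
    1  afafbcghc$fff  f
    2  afbcghc$fffaf  f
    3  bcghc$fffafaf  f
    4  c$fffafafbcgh  h
    5  cghc$fffafafb  b
    6  fafafbcghc$ff  f
    7  fafbcghc$fffa  a
    8  fbcghc$fffafa  a
    9  ffafafbcghc$f  f
   10  fffafafbcghc$  $
   11  ghc$fffafafbc  c
   12  hc$fffafafbcg  g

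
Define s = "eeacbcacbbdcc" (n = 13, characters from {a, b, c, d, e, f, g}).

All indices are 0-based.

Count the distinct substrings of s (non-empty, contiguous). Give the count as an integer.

80

rank→(start, suffix):
  0 → (6, 'acbbdcc')
  1 → (2, 'acbcacbbdcc')
  2 → (8, 'bbdcc')
  3 → (4, 'bcacbbdcc')
  4 → (9, 'bdcc')
  5 → (12, 'c')
  6 → (5, 'cacbbdcc')
  7 → (7, 'cbbdcc')
  8 → (3, 'cbcacbbdcc')
  9 → (11, 'cc')
  10 → (10, 'dcc')
  11 → (1, 'eacbcacbbdcc')
  12 → (0, 'eeacbcacbbdcc')

SA = [6, 2, 8, 4, 9, 12, 5, 7, 3, 11, 10, 1, 0]
i: (SA[i-1],SA[i]) lcp shared
  1: (6,2) 3 'acb'
  2: (2,8) 0 ''
  3: (8,4) 1 'b'
  4: (4,9) 1 'b'
  5: (9,12) 0 ''
  6: (12,5) 1 'c'
  7: (5,7) 1 'c'
  8: (7,3) 2 'cb'
  9: (3,11) 1 'c'
  10: (11,10) 0 ''
  11: (10,1) 0 ''
  12: (1,0) 1 'e'

n(n+1)/2 = 13·14/2 = 91
Σ LCP = 0 + 3 + 0 + 1 + 1 + 0 + 1 + 1 + 2 + 1 + 0 + 0 + 1 = 11
distinct = 91 − 11 = 80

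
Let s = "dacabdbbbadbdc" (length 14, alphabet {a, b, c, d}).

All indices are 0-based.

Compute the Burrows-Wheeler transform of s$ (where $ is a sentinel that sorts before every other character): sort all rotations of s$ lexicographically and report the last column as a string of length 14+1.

ccdbbbdadda$bab

rank  rotation         last
    0  $dacabdbbbadbdc  c
    1  abdbbbadbdc$dac  c
    2  acabdbbbadbdc$d  d
    3  adbdc$dacabdbbb  b
    4  badbdc$dacabdbb  b
    5  bbadbdc$dacabdb  b
    6  bbbadbdc$dacabd  d
    7  bdbbbadbdc$daca  a
    8  bdc$dacabdbbbad  d
    9  c$dacabdbbbadbd  d
   10  cabdbbbadbdc$da  a
   11  dacabdbbbadbdc$  $
   12  dbbbadbdc$dacab  b
   13  dbdc$dacabdbbba  a
   14  dc$dacabdbbbadb  b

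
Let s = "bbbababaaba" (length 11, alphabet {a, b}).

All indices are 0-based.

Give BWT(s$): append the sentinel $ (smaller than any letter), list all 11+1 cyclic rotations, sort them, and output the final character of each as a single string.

abbabbaaabb$

rank  rotation      last
    0  $bbbababaaba  a
    1  a$bbbababaab  b
    2  aaba$bbbabab  b
    3  aba$bbbababa  a
    4  abaaba$bbbab  b
    5  ababaaba$bbb  b
    6  ba$bbbababaa  a
    7  baaba$bbbaba  a
    8  babaaba$bbba  a
    9  bababaaba$bb  b
   10  bbababaaba$b  b
   11  bbbababaaba$  $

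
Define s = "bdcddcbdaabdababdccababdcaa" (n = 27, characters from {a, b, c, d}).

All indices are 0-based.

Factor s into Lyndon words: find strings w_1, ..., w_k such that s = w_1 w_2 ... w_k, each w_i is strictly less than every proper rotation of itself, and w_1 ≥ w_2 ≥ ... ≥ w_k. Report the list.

["bdcddc", "bd", "aabdababdccababdc", "a", "a"]

emit factor 1: 'bdcddc' (i=0, period=6)
emit factor 2: 'bd' (i=6, period=2)
emit factor 3: 'aabdababdccababdc' (i=8, period=17)
emit factor 4: 'a' (i=25, period=1)
emit factor 5: 'a' (i=26, period=1)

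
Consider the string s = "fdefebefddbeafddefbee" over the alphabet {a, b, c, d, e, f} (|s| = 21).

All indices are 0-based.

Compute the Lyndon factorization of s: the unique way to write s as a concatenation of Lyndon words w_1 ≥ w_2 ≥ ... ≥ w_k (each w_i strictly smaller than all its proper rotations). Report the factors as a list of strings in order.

["f", "defe", "befdd", "be", "afddefbee"]

emit factor 1: 'f' (i=0, period=1)
emit factor 2: 'defe' (i=1, period=4)
emit factor 3: 'befdd' (i=5, period=5)
emit factor 4: 'be' (i=10, period=2)
emit factor 5: 'afddefbee' (i=12, period=9)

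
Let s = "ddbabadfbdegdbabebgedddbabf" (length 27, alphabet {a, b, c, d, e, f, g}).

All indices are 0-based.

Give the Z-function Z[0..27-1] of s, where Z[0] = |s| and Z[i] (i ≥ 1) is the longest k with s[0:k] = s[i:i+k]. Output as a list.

Z[0]=27
i=1: outside box; Z[1]=1 scan→box=[1,2)
i=2: outside box; Z[2]=0
i=3: outside box; Z[3]=0
i=4: outside box; Z[4]=0
i=5: outside box; Z[5]=0
i=6: outside box; Z[6]=1 scan→box=[6,7)
i=7: outside box; Z[7]=0
i=8: outside box; Z[8]=0
i=9: outside box; Z[9]=1 scan→box=[9,10)
i=10: outside box; Z[10]=0
i=11: outside box; Z[11]=0
i=12: outside box; Z[12]=1 scan→box=[12,13)
i=13: outside box; Z[13]=0
i=14: outside box; Z[14]=0
i=15: outside box; Z[15]=0
i=16: outside box; Z[16]=0
i=17: outside box; Z[17]=0
i=18: outside box; Z[18]=0
i=19: outside box; Z[19]=0
i=20: outside box; Z[20]=2 scan→box=[20,22)
i=21: min(r-i=1, Z[1]=1)=1; Z[21]=5 scan→box=[21,26)
i=22: min(r-i=4, Z[1]=1)=1; Z[22]=1
i=23: min(r-i=3, Z[2]=0)=0; Z[23]=0
i=24: min(r-i=2, Z[3]=0)=0; Z[24]=0
i=25: min(r-i=1, Z[4]=0)=0; Z[25]=0
i=26: outside box; Z[26]=0

[27, 1, 0, 0, 0, 0, 1, 0, 0, 1, 0, 0, 1, 0, 0, 0, 0, 0, 0, 0, 2, 5, 1, 0, 0, 0, 0]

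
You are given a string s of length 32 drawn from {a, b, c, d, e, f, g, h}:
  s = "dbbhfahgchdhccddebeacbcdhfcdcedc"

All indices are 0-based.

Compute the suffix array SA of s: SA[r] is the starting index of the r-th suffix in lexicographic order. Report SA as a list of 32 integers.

[19, 5, 1, 21, 17, 2, 31, 20, 12, 26, 13, 22, 28, 8, 0, 30, 27, 14, 15, 10, 23, 18, 16, 29, 4, 25, 7, 11, 9, 3, 24, 6]

rank→(start, suffix):
  0 → (19, 'acbcdhfcdcedc')
  1 → (5, 'ahgchdhccddebeacbcdhfcdcedc')
  2 → (1, 'bbhfahgchdhccddebeacbcdhfcdcedc')
  3 → (21, 'bcdhfcdcedc')
  4 → (17, 'beacbcdhfcdcedc')
  5 → (2, 'bhfahgchdhccddebeacbcdhfcdcedc')
  6 → (31, 'c')
  7 → (20, 'cbcdhfcdcedc')
  8 → (12, 'ccddebeacbcdhfcdcedc')
  9 → (26, 'cdcedc')
  10 → (13, 'cddebeacbcdhfcdcedc')
  11 → (22, 'cdhfcdcedc')
  12 → (28, 'cedc')
  13 → (8, 'chdhccddebeacbcdhfcdcedc')
  14 → (0, 'dbbhfahgchdhccddebeacbcdhfcdcedc')
  15 → (30, 'dc')
  16 → (27, 'dcedc')
  17 → (14, 'ddebeacbcdhfcdcedc')
  18 → (15, 'debeacbcdhfcdcedc')
  19 → (10, 'dhccddebeacbcdhfcdcedc')
  20 → (23, 'dhfcdcedc')
  21 → (18, 'eacbcdhfcdcedc')
  22 → (16, 'ebeacbcdhfcdcedc')
  23 → (29, 'edc')
  24 → (4, 'fahgchdhccddebeacbcdhfcdcedc')
  25 → (25, 'fcdcedc')
  26 → (7, 'gchdhccddebeacbcdhfcdcedc')
  27 → (11, 'hccddebeacbcdhfcdcedc')
  28 → (9, 'hdhccddebeacbcdhfcdcedc')
  29 → (3, 'hfahgchdhccddebeacbcdhfcdcedc')
  30 → (24, 'hfcdcedc')
  31 → (6, 'hgchdhccddebeacbcdhfcdcedc')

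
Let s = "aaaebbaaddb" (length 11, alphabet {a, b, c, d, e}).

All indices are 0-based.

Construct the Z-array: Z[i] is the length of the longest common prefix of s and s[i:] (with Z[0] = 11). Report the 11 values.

Z[0]=11
i=1: i≥r, start 0; Z[1]=2 grow→box=[1,3)
i=2: min(r-i=1, Z[1]=2)=1; Z[2]=1
i=3: i≥r, start 0; Z[3]=0
i=4: i≥r, start 0; Z[4]=0
i=5: i≥r, start 0; Z[5]=0
i=6: i≥r, start 0; Z[6]=2 grow→box=[6,8)
i=7: min(r-i=1, Z[1]=2)=1; Z[7]=1
i=8: i≥r, start 0; Z[8]=0
i=9: i≥r, start 0; Z[9]=0
i=10: i≥r, start 0; Z[10]=0

[11, 2, 1, 0, 0, 0, 2, 1, 0, 0, 0]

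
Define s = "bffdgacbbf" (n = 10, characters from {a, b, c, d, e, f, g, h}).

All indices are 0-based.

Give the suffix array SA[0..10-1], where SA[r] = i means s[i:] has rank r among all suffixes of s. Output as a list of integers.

[5, 7, 8, 0, 6, 3, 9, 2, 1, 4]

rank→(start, suffix):
  0 → (5, 'acbbf')
  1 → (7, 'bbf')
  2 → (8, 'bf')
  3 → (0, 'bffdgacbbf')
  4 → (6, 'cbbf')
  5 → (3, 'dgacbbf')
  6 → (9, 'f')
  7 → (2, 'fdgacbbf')
  8 → (1, 'ffdgacbbf')
  9 → (4, 'gacbbf')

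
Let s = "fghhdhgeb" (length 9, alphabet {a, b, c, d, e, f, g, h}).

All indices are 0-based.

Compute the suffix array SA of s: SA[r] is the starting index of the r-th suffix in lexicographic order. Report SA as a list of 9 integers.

sorted suffixes:
  #0 SA[0]=8  'b'
  #1 SA[1]=4  'dhgeb'
  #2 SA[2]=7  'eb'
  #3 SA[3]=0  'fghhdhgeb'
  #4 SA[4]=6  'geb'
  #5 SA[5]=1  'ghhdhgeb'
  #6 SA[6]=3  'hdhgeb'
  #7 SA[7]=5  'hgeb'
  #8 SA[8]=2  'hhdhgeb'

[8, 4, 7, 0, 6, 1, 3, 5, 2]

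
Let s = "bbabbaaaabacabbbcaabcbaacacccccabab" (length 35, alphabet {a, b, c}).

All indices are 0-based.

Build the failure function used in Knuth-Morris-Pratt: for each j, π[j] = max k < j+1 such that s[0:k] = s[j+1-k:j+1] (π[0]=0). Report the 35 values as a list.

[0, 1, 0, 1, 2, 3, 0, 0, 0, 1, 0, 0, 0, 1, 2, 2, 0, 0, 0, 1, 0, 1, 0, 0, 0, 0, 0, 0, 0, 0, 0, 0, 1, 0, 1]

π[0] = 0
j=1 s[j]='b': π[1]=1 (border 'b')
j=2 s[j]='a': k: 1→0; π[2]=0 (border '')
j=3 s[j]='b': π[3]=1 (border 'b')
j=4 s[j]='b': π[4]=2 (border 'bb')
j=5 s[j]='a': π[5]=3 (border 'bba')
j=6 s[j]='a': k: 3→0; π[6]=0 (border '')
j=7 s[j]='a': π[7]=0 (border '')
j=8 s[j]='a': π[8]=0 (border '')
j=9 s[j]='b': π[9]=1 (border 'b')
j=10 s[j]='a': k: 1→0; π[10]=0 (border '')
j=11 s[j]='c': π[11]=0 (border '')
j=12 s[j]='a': π[12]=0 (border '')
j=13 s[j]='b': π[13]=1 (border 'b')
j=14 s[j]='b': π[14]=2 (border 'bb')
j=15 s[j]='b': k: 2→1; π[15]=2 (border 'bb')
j=16 s[j]='c': k: 2→1→0; π[16]=0 (border '')
j=17 s[j]='a': π[17]=0 (border '')
j=18 s[j]='a': π[18]=0 (border '')
j=19 s[j]='b': π[19]=1 (border 'b')
j=20 s[j]='c': k: 1→0; π[20]=0 (border '')
j=21 s[j]='b': π[21]=1 (border 'b')
j=22 s[j]='a': k: 1→0; π[22]=0 (border '')
j=23 s[j]='a': π[23]=0 (border '')
j=24 s[j]='c': π[24]=0 (border '')
j=25 s[j]='a': π[25]=0 (border '')
j=26 s[j]='c': π[26]=0 (border '')
j=27 s[j]='c': π[27]=0 (border '')
j=28 s[j]='c': π[28]=0 (border '')
j=29 s[j]='c': π[29]=0 (border '')
j=30 s[j]='c': π[30]=0 (border '')
j=31 s[j]='a': π[31]=0 (border '')
j=32 s[j]='b': π[32]=1 (border 'b')
j=33 s[j]='a': k: 1→0; π[33]=0 (border '')
j=34 s[j]='b': π[34]=1 (border 'b')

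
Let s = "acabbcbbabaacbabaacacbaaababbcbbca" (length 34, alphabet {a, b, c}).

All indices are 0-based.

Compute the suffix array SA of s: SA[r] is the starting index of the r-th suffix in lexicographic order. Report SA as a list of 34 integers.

rank→(start, suffix):
  0 → (33, 'a')
  1 → (22, 'aaababbcbbca')
  2 → (23, 'aababbcbbca')
  3 → (16, 'aacacbaaababbcbbca')
  4 → (10, 'aacbabaacacbaaababbcbbca')
  5 → (14, 'abaacacbaaababbcbbca')
  6 → (8, 'abaacbabaacacbaaababbcbbca')
  7 → (24, 'ababbcbbca')
  8 → (2, 'abbcbbabaacbabaacacbaaababbcbbca')
  9 → (26, 'abbcbbca')
  10 → (0, 'acabbcbbabaacbabaacacbaaababbcbbca')
  11 → (17, 'acacbaaababbcbbca')
  12 → (19, 'acbaaababbcbbca')
  13 → (11, 'acbabaacacbaaababbcbbca')
  14 → (21, 'baaababbcbbca')
  15 → (15, 'baacacbaaababbcbbca')
  16 → (9, 'baacbabaacacbaaababbcbbca')
  17 → (13, 'babaacacbaaababbcbbca')
  18 → (7, 'babaacbabaacacbaaababbcbbca')
  19 → (25, 'babbcbbca')
  20 → (6, 'bbabaacbabaacacbaaababbcbbca')
  21 → (30, 'bbca')
  22 → (3, 'bbcbbabaacbabaacacbaaababbcbbca')
  23 → (27, 'bbcbbca')
  24 → (31, 'bca')
  25 → (4, 'bcbbabaacbabaacacbaaababbcbbca')
  26 → (28, 'bcbbca')
  27 → (32, 'ca')
  28 → (1, 'cabbcbbabaacbabaacacbaaababbcbbca')
  29 → (18, 'cacbaaababbcbbca')
  30 → (20, 'cbaaababbcbbca')
  31 → (12, 'cbabaacacbaaababbcbbca')
  32 → (5, 'cbbabaacbabaacacbaaababbcbbca')
  33 → (29, 'cbbca')

[33, 22, 23, 16, 10, 14, 8, 24, 2, 26, 0, 17, 19, 11, 21, 15, 9, 13, 7, 25, 6, 30, 3, 27, 31, 4, 28, 32, 1, 18, 20, 12, 5, 29]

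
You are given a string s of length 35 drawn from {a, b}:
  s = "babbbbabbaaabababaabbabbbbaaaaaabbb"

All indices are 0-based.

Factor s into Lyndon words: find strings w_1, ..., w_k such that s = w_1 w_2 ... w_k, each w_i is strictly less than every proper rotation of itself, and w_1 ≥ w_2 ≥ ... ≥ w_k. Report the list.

["b", "abbbb", "abb", "aaabababaabbabbbb", "aaaaaabbb"]

emit factor 1: 'b' (i=0, period=1)
emit factor 2: 'abbbb' (i=1, period=5)
emit factor 3: 'abb' (i=6, period=3)
emit factor 4: 'aaabababaabbabbbb' (i=9, period=17)
emit factor 5: 'aaaaaabbb' (i=26, period=9)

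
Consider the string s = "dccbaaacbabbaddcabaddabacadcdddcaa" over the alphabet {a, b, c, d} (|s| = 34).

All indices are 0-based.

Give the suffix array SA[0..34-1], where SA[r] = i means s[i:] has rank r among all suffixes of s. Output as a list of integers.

[33, 32, 4, 5, 21, 16, 9, 23, 6, 25, 18, 12, 3, 8, 22, 17, 11, 10, 31, 15, 24, 2, 7, 1, 27, 20, 30, 14, 0, 26, 19, 29, 13, 28]

sorted suffixes:
  #0 SA[0]=33  'a'
  #1 SA[1]=32  'aa'
  #2 SA[2]=4  'aaacbabbaddcabaddabacadcdddcaa'
  #3 SA[3]=5  'aacbabbaddcabaddabacadcdddcaa'
  #4 SA[4]=21  'abacadcdddcaa'
  #5 SA[5]=16  'abaddabacadcdddcaa'
  #6 SA[6]=9  'abbaddcabaddabacadcdddcaa'
  #7 SA[7]=23  'acadcdddcaa'
  #8 SA[8]=6  'acbabbaddcabaddabacadcdddcaa'
  #9 SA[9]=25  'adcdddcaa'
  #10 SA[10]=18  'addabacadcdddcaa'
  #11 SA[11]=12  'addcabaddabacadcdddcaa'
  #12 SA[12]=3  'baaacbabbaddcabaddabacadcdddcaa'
  #13 SA[13]=8  'babbaddcabaddabacadcdddcaa'
  #14 SA[14]=22  'bacadcdddcaa'
  #15 SA[15]=17  'baddabacadcdddcaa'
  #16 SA[16]=11  'baddcabaddabacadcdddcaa'
  #17 SA[17]=10  'bbaddcabaddabacadcdddcaa'
  #18 SA[18]=31  'caa'
  #19 SA[19]=15  'cabaddabacadcdddcaa'
  #20 SA[20]=24  'cadcdddcaa'
  #21 SA[21]=2  'cbaaacbabbaddcabaddabacadcdddcaa'
  #22 SA[22]=7  'cbabbaddcabaddabacadcdddcaa'
  #23 SA[23]=1  'ccbaaacbabbaddcabaddabacadcdddcaa'
  #24 SA[24]=27  'cdddcaa'
  #25 SA[25]=20  'dabacadcdddcaa'
  #26 SA[26]=30  'dcaa'
  #27 SA[27]=14  'dcabaddabacadcdddcaa'
  #28 SA[28]=0  'dccbaaacbabbaddcabaddabacadcdddcaa'
  #29 SA[29]=26  'dcdddcaa'
  #30 SA[30]=19  'ddabacadcdddcaa'
  #31 SA[31]=29  'ddcaa'
  #32 SA[32]=13  'ddcabaddabacadcdddcaa'
  #33 SA[33]=28  'dddcaa'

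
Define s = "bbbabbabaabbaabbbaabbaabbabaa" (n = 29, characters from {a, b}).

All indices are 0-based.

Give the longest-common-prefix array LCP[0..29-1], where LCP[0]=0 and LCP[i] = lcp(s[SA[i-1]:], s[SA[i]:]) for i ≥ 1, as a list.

[0, 1, 2, 8, 5, 4, 1, 4, 2, 7, 4, 7, 3, 0, 3, 9, 6, 5, 2, 5, 3, 1, 7, 6, 3, 6, 4, 2, 4]

sorted suffixes:
  #0 SA[0]=28  'a'
  #1 SA[1]=27  'aa'
  #2 SA[2]=17  'aabbaabbabaa'
  #3 SA[3]=8  'aabbaabbbaabbaabbabaa'
  #4 SA[4]=21  'aabbabaa'
  #5 SA[5]=12  'aabbbaabbaabbabaa'
  #6 SA[6]=25  'abaa'
  #7 SA[7]=6  'abaabbaabbbaabbaabbabaa'
  #8 SA[8]=18  'abbaabbabaa'
  #9 SA[9]=9  'abbaabbbaabbaabbabaa'
  #10 SA[10]=22  'abbabaa'
  #11 SA[11]=3  'abbabaabbaabbbaabbaabbabaa'
  #12 SA[12]=13  'abbbaabbaabbabaa'
  #13 SA[13]=26  'baa'
  #14 SA[14]=16  'baabbaabbabaa'
  #15 SA[15]=7  'baabbaabbbaabbaabbabaa'
  #16 SA[16]=20  'baabbabaa'
  #17 SA[17]=11  'baabbbaabbaabbabaa'
  #18 SA[18]=24  'babaa'
  #19 SA[19]=5  'babaabbaabbbaabbaabbabaa'
  #20 SA[20]=2  'babbabaabbaabbbaabbaabbabaa'
  #21 SA[21]=15  'bbaabbaabbabaa'
  #22 SA[22]=19  'bbaabbabaa'
  #23 SA[23]=10  'bbaabbbaabbaabbabaa'
  #24 SA[24]=23  'bbabaa'
  #25 SA[25]=4  'bbabaabbaabbbaabbaabbabaa'
  #26 SA[26]=1  'bbabbabaabbaabbbaabbaabbabaa'
  #27 SA[27]=14  'bbbaabbaabbabaa'
  #28 SA[28]=0  'bbbabbabaabbaabbbaabbaabbabaa'

SA = [28, 27, 17, 8, 21, 12, 25, 6, 18, 9, 22, 3, 13, 26, 16, 7, 20, 11, 24, 5, 2, 15, 19, 10, 23, 4, 1, 14, 0]
rank  pair      lcp
   1  s[28:],s[27:]  1  'a'
   2  s[27:],s[17:]  2  'aa'
   3  s[17:],s[8:]  8  'aabbaabb'
   4  s[8:],s[21:]  5  'aabba'
   5  s[21:],s[12:]  4  'aabb'
   6  s[12:],s[25:]  1  'a'
   7  s[25:],s[6:]  4  'abaa'
   8  s[6:],s[18:]  2  'ab'
   9  s[18:],s[9:]  7  'abbaabb'
  10  s[9:],s[22:]  4  'abba'
  11  s[22:],s[3:]  7  'abbabaa'
  12  s[3:],s[13:]  3  'abb'
  13  s[13:],s[26:]  0  ''
  14  s[26:],s[16:]  3  'baa'
  15  s[16:],s[7:]  9  'baabbaabb'
  16  s[7:],s[20:]  6  'baabba'
  17  s[20:],s[11:]  5  'baabb'
  18  s[11:],s[24:]  2  'ba'
  19  s[24:],s[5:]  5  'babaa'
  20  s[5:],s[2:]  3  'bab'
  21  s[2:],s[15:]  1  'b'
  22  s[15:],s[19:]  7  'bbaabba'
  23  s[19:],s[10:]  6  'bbaabb'
  24  s[10:],s[23:]  3  'bba'
  25  s[23:],s[4:]  6  'bbabaa'
  26  s[4:],s[1:]  4  'bbab'
  27  s[1:],s[14:]  2  'bb'
  28  s[14:],s[0:]  4  'bbba'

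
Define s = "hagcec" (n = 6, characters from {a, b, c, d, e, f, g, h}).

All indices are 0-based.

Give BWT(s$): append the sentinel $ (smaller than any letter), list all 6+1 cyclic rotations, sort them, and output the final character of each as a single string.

chegca$

rank  rotation last
    0  $hagcec  c
    1  agcec$h  h
    2  c$hagce  e
    3  cec$hag  g
    4  ec$hagc  c
    5  gcec$ha  a
    6  hagcec$  $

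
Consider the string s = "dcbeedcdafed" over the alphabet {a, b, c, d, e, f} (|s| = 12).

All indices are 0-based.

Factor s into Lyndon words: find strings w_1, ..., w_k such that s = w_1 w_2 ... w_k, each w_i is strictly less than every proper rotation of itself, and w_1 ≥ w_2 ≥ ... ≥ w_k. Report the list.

["d", "c", "beedcd", "afed"]

emit factor 1: 'd' (i=0, period=1)
emit factor 2: 'c' (i=1, period=1)
emit factor 3: 'beedcd' (i=2, period=6)
emit factor 4: 'afed' (i=8, period=4)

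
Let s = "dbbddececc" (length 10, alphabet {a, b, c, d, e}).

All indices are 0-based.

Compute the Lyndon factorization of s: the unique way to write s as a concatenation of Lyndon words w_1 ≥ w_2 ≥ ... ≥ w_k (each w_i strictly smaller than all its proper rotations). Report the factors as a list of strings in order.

emit factor 1: 'd' (i=0, period=1)
emit factor 2: 'bbddececc' (i=1, period=9)

["d", "bbddececc"]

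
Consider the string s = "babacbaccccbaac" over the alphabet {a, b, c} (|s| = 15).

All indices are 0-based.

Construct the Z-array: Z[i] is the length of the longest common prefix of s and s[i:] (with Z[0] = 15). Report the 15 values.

[15, 0, 2, 0, 0, 2, 0, 0, 0, 0, 0, 2, 0, 0, 0]

Z[0]=15
i=1: fresh scan; Z[1]=0
i=2: fresh scan; Z[2]=2 scan→box=[2,4)
i=3: min(r-i=1, Z[1]=0)=0; Z[3]=0
i=4: fresh scan; Z[4]=0
i=5: fresh scan; Z[5]=2 scan→box=[5,7)
i=6: min(r-i=1, Z[1]=0)=0; Z[6]=0
i=7: fresh scan; Z[7]=0
i=8: fresh scan; Z[8]=0
i=9: fresh scan; Z[9]=0
i=10: fresh scan; Z[10]=0
i=11: fresh scan; Z[11]=2 scan→box=[11,13)
i=12: min(r-i=1, Z[1]=0)=0; Z[12]=0
i=13: fresh scan; Z[13]=0
i=14: fresh scan; Z[14]=0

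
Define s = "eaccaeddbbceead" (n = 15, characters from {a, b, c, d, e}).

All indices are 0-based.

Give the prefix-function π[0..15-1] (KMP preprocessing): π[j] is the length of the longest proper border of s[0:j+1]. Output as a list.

[0, 0, 0, 0, 0, 1, 0, 0, 0, 0, 0, 1, 1, 2, 0]

π[0] = 0
j=1 s[j]='a': π[1]=0 (border '')
j=2 s[j]='c': π[2]=0 (border '')
j=3 s[j]='c': π[3]=0 (border '')
j=4 s[j]='a': π[4]=0 (border '')
j=5 s[j]='e': π[5]=1 (border 'e')
j=6 s[j]='d': k: 1→0; π[6]=0 (border '')
j=7 s[j]='d': π[7]=0 (border '')
j=8 s[j]='b': π[8]=0 (border '')
j=9 s[j]='b': π[9]=0 (border '')
j=10 s[j]='c': π[10]=0 (border '')
j=11 s[j]='e': π[11]=1 (border 'e')
j=12 s[j]='e': k: 1→0; π[12]=1 (border 'e')
j=13 s[j]='a': π[13]=2 (border 'ea')
j=14 s[j]='d': k: 2→0; π[14]=0 (border '')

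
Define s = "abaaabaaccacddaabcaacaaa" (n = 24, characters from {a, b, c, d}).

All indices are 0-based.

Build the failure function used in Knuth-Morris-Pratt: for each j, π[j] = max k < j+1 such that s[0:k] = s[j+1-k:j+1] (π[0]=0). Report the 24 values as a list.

[0, 0, 1, 1, 1, 2, 3, 4, 0, 0, 1, 0, 0, 0, 1, 1, 2, 0, 1, 1, 0, 1, 1, 1]

π[0] = 0
j=1 s[j]='b': π[1]=0 (border '')
j=2 s[j]='a': π[2]=1 (border 'a')
j=3 s[j]='a': k: 1→0; π[3]=1 (border 'a')
j=4 s[j]='a': k: 1→0; π[4]=1 (border 'a')
j=5 s[j]='b': π[5]=2 (border 'ab')
j=6 s[j]='a': π[6]=3 (border 'aba')
j=7 s[j]='a': π[7]=4 (border 'abaa')
j=8 s[j]='c': k: 4→1→0; π[8]=0 (border '')
j=9 s[j]='c': π[9]=0 (border '')
j=10 s[j]='a': π[10]=1 (border 'a')
j=11 s[j]='c': k: 1→0; π[11]=0 (border '')
j=12 s[j]='d': π[12]=0 (border '')
j=13 s[j]='d': π[13]=0 (border '')
j=14 s[j]='a': π[14]=1 (border 'a')
j=15 s[j]='a': k: 1→0; π[15]=1 (border 'a')
j=16 s[j]='b': π[16]=2 (border 'ab')
j=17 s[j]='c': k: 2→0; π[17]=0 (border '')
j=18 s[j]='a': π[18]=1 (border 'a')
j=19 s[j]='a': k: 1→0; π[19]=1 (border 'a')
j=20 s[j]='c': k: 1→0; π[20]=0 (border '')
j=21 s[j]='a': π[21]=1 (border 'a')
j=22 s[j]='a': k: 1→0; π[22]=1 (border 'a')
j=23 s[j]='a': k: 1→0; π[23]=1 (border 'a')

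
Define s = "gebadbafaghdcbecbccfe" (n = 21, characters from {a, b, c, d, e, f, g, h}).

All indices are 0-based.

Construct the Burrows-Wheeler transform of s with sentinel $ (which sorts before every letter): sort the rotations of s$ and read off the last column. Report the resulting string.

rank  rotation                last
    0  $gebadbafaghdcbecbccfe  e
    1  adbafaghdcbecbccfe$geb  b
    2  afaghdcbecbccfe$gebadb  b
    3  aghdcbecbccfe$gebadbaf  f
    4  badbafaghdcbecbccfe$ge  e
    5  bafaghdcbecbccfe$gebad  d
    6  bccfe$gebadbafaghdcbec  c
    7  becbccfe$gebadbafaghdc  c
    8  cbccfe$gebadbafaghdcbe  e
    9  cbecbccfe$gebadbafaghd  d
   10  ccfe$gebadbafaghdcbecb  b
   11  cfe$gebadbafaghdcbecbc  c
   12  dbafaghdcbecbccfe$geba  a
   13  dcbecbccfe$gebadbafagh  h
   14  e$gebadbafaghdcbecbccf  f
   15  ebadbafaghdcbecbccfe$g  g
   16  ecbccfe$gebadbafaghdcb  b
   17  faghdcbecbccfe$gebadba  a
   18  fe$gebadbafaghdcbecbcc  c
   19  gebadbafaghdcbecbccfe$  $
   20  ghdcbecbccfe$gebadbafa  a
   21  hdcbecbccfe$gebadbafag  g

ebbfedccedbcahfgbac$ag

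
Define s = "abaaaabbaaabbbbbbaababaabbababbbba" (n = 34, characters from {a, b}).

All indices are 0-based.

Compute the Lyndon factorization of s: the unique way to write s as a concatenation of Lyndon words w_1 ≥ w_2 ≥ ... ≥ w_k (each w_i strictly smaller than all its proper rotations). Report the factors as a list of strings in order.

emit factor 1: 'ab' (i=0, period=2)
emit factor 2: 'aaaabbaaabbbbbbaababaabbababbbb' (i=2, period=31)
emit factor 3: 'a' (i=33, period=1)

["ab", "aaaabbaaabbbbbbaababaabbababbbb", "a"]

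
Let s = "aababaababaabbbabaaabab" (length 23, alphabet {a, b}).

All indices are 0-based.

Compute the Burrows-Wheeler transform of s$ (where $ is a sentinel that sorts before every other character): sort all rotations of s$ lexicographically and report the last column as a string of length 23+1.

bba$bbbbbbaaaaaaaaabaaba

rank  rotation                  last
    0  $aababaababaabbbabaaabab  b
    1  aaabab$aababaababaabbbab  b
    2  aabab$aababaababaabbbaba  a
    3  aababaababaabbbabaaabab$  $
    4  aababaabbbabaaabab$aabab  b
    5  aabbbabaaabab$aababaabab  b
    6  ab$aababaababaabbbabaaab  b
    7  abaaabab$aababaababaabbb  b
    8  abaababaabbbabaaabab$aab  b
    9  abaabbbabaaabab$aababaab  b
   10  abab$aababaababaabbbabaa  a
   11  ababaababaabbbabaaabab$a  a
   12  ababaabbbabaaabab$aababa  a
   13  abbbabaaabab$aababaababa  a
   14  b$aababaababaabbbabaaaba  a
   15  baaabab$aababaababaabbba  a
   16  baababaabbbabaaabab$aaba  a
   17  baabbbabaaabab$aababaaba  a
   18  bab$aababaababaabbbabaaa  a
   19  babaaabab$aababaababaabb  b
   20  babaababaabbbabaaabab$aa  a
   21  babaabbbabaaabab$aababaa  a
   22  bbabaaabab$aababaababaab  b
   23  bbbabaaabab$aababaababaa  a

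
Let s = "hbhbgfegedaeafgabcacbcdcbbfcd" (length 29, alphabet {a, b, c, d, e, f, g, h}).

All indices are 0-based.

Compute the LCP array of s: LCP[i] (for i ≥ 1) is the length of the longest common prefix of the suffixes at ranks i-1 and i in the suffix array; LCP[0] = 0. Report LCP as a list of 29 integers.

[0, 1, 1, 1, 0, 1, 2, 1, 1, 1, 0, 1, 2, 1, 2, 0, 1, 1, 0, 1, 1, 0, 1, 1, 0, 1, 1, 0, 2]

sorted suffixes:
  #0 SA[0]=15  'abcacbcdcbbfcd'
  #1 SA[1]=18  'acbcdcbbfcd'
  #2 SA[2]=10  'aeafgabcacbcdcbbfcd'
  #3 SA[3]=12  'afgabcacbcdcbbfcd'
  #4 SA[4]=24  'bbfcd'
  #5 SA[5]=16  'bcacbcdcbbfcd'
  #6 SA[6]=20  'bcdcbbfcd'
  #7 SA[7]=25  'bfcd'
  #8 SA[8]=3  'bgfegedaeafgabcacbcdcbbfcd'
  #9 SA[9]=1  'bhbgfegedaeafgabcacbcdcbbfcd'
  #10 SA[10]=17  'cacbcdcbbfcd'
  #11 SA[11]=23  'cbbfcd'
  #12 SA[12]=19  'cbcdcbbfcd'
  #13 SA[13]=27  'cd'
  #14 SA[14]=21  'cdcbbfcd'
  #15 SA[15]=28  'd'
  #16 SA[16]=9  'daeafgabcacbcdcbbfcd'
  #17 SA[17]=22  'dcbbfcd'
  #18 SA[18]=11  'eafgabcacbcdcbbfcd'
  #19 SA[19]=8  'edaeafgabcacbcdcbbfcd'
  #20 SA[20]=6  'egedaeafgabcacbcdcbbfcd'
  #21 SA[21]=26  'fcd'
  #22 SA[22]=5  'fegedaeafgabcacbcdcbbfcd'
  #23 SA[23]=13  'fgabcacbcdcbbfcd'
  #24 SA[24]=14  'gabcacbcdcbbfcd'
  #25 SA[25]=7  'gedaeafgabcacbcdcbbfcd'
  #26 SA[26]=4  'gfegedaeafgabcacbcdcbbfcd'
  #27 SA[27]=2  'hbgfegedaeafgabcacbcdcbbfcd'
  #28 SA[28]=0  'hbhbgfegedaeafgabcacbcdcbbfcd'

SA = [15, 18, 10, 12, 24, 16, 20, 25, 3, 1, 17, 23, 19, 27, 21, 28, 9, 22, 11, 8, 6, 26, 5, 13, 14, 7, 4, 2, 0]
[i] adj suffixes → lcp
  [1] 15/18 → 1 ('a')
  [2] 18/10 → 1 ('a')
  [3] 10/12 → 1 ('a')
  [4] 12/24 → 0 ('')
  [5] 24/16 → 1 ('b')
  [6] 16/20 → 2 ('bc')
  [7] 20/25 → 1 ('b')
  [8] 25/3 → 1 ('b')
  [9] 3/1 → 1 ('b')
  [10] 1/17 → 0 ('')
  [11] 17/23 → 1 ('c')
  [12] 23/19 → 2 ('cb')
  [13] 19/27 → 1 ('c')
  [14] 27/21 → 2 ('cd')
  [15] 21/28 → 0 ('')
  [16] 28/9 → 1 ('d')
  [17] 9/22 → 1 ('d')
  [18] 22/11 → 0 ('')
  [19] 11/8 → 1 ('e')
  [20] 8/6 → 1 ('e')
  [21] 6/26 → 0 ('')
  [22] 26/5 → 1 ('f')
  [23] 5/13 → 1 ('f')
  [24] 13/14 → 0 ('')
  [25] 14/7 → 1 ('g')
  [26] 7/4 → 1 ('g')
  [27] 4/2 → 0 ('')
  [28] 2/0 → 2 ('hb')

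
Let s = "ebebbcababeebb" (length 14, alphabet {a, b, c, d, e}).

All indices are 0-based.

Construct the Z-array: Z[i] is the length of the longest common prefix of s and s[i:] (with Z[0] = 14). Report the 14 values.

Z[0]=14
i=1: fresh scan; Z[1]=0
i=2: fresh scan; Z[2]=2 scan→box=[2,4)
i=3: min(r-i=1, Z[1]=0)=0; Z[3]=0
i=4: fresh scan; Z[4]=0
i=5: fresh scan; Z[5]=0
i=6: fresh scan; Z[6]=0
i=7: fresh scan; Z[7]=0
i=8: fresh scan; Z[8]=0
i=9: fresh scan; Z[9]=0
i=10: fresh scan; Z[10]=1 scan→box=[10,11)
i=11: fresh scan; Z[11]=2 scan→box=[11,13)
i=12: min(r-i=1, Z[1]=0)=0; Z[12]=0
i=13: fresh scan; Z[13]=0

[14, 0, 2, 0, 0, 0, 0, 0, 0, 0, 1, 2, 0, 0]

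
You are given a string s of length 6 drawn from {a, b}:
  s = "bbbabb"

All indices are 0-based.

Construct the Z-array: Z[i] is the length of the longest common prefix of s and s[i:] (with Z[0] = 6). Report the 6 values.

Z[0]=6
i=1: i≥r, start 0; Z[1]=2 grow→box=[1,3)
i=2: min(r-i=1, Z[1]=2)=1; Z[2]=1
i=3: i≥r, start 0; Z[3]=0
i=4: i≥r, start 0; Z[4]=2 grow→box=[4,6)
i=5: min(r-i=1, Z[1]=2)=1; Z[5]=1

[6, 2, 1, 0, 2, 1]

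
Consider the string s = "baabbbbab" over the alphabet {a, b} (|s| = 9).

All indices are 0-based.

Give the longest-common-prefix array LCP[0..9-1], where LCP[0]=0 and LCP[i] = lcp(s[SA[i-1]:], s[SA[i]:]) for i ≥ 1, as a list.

[0, 1, 2, 0, 1, 2, 1, 2, 3]

rank | idx | suffix
   0 |   1 | aabbbbab
   1 |   7 | ab
   2 |   2 | abbbbab
   3 |   8 | b
   4 |   0 | baabbbbab
   5 |   6 | bab
   6 |   5 | bbab
   7 |   4 | bbbab
   8 |   3 | bbbbab

SA = [1, 7, 2, 8, 0, 6, 5, 4, 3]
i: (SA[i-1],SA[i]) lcp shared
  1: (1,7) 1 'a'
  2: (7,2) 2 'ab'
  3: (2,8) 0 ''
  4: (8,0) 1 'b'
  5: (0,6) 2 'ba'
  6: (6,5) 1 'b'
  7: (5,4) 2 'bb'
  8: (4,3) 3 'bbb'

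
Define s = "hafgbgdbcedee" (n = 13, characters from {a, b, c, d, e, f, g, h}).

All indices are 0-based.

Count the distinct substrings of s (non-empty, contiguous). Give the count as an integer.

86

sorted suffixes:
  #0 SA[0]=1  'afgbgdbcedee'
  #1 SA[1]=7  'bcedee'
  #2 SA[2]=4  'bgdbcedee'
  #3 SA[3]=8  'cedee'
  #4 SA[4]=6  'dbcedee'
  #5 SA[5]=10  'dee'
  #6 SA[6]=12  'e'
  #7 SA[7]=9  'edee'
  #8 SA[8]=11  'ee'
  #9 SA[9]=2  'fgbgdbcedee'
  #10 SA[10]=3  'gbgdbcedee'
  #11 SA[11]=5  'gdbcedee'
  #12 SA[12]=0  'hafgbgdbcedee'

SA = [1, 7, 4, 8, 6, 10, 12, 9, 11, 2, 3, 5, 0]
[i] adj suffixes → lcp
  [1] 1/7 → 0 ('')
  [2] 7/4 → 1 ('b')
  [3] 4/8 → 0 ('')
  [4] 8/6 → 0 ('')
  [5] 6/10 → 1 ('d')
  [6] 10/12 → 0 ('')
  [7] 12/9 → 1 ('e')
  [8] 9/11 → 1 ('e')
  [9] 11/2 → 0 ('')
  [10] 2/3 → 0 ('')
  [11] 3/5 → 1 ('g')
  [12] 5/0 → 0 ('')

n(n+1)/2 = 13·14/2 = 91
Σ LCP = 0 + 0 + 1 + 0 + 0 + 1 + 0 + 1 + 1 + 0 + 0 + 1 + 0 = 5
distinct = 91 − 5 = 86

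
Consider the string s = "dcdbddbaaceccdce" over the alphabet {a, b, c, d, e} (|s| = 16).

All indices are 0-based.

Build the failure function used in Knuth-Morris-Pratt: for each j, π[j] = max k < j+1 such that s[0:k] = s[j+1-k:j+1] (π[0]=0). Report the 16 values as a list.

[0, 0, 1, 0, 1, 1, 0, 0, 0, 0, 0, 0, 0, 1, 2, 0]

π[0] = 0
j=1 s[j]='c': π[1]=0 (border '')
j=2 s[j]='d': π[2]=1 (border 'd')
j=3 s[j]='b': k: 1→0; π[3]=0 (border '')
j=4 s[j]='d': π[4]=1 (border 'd')
j=5 s[j]='d': k: 1→0; π[5]=1 (border 'd')
j=6 s[j]='b': k: 1→0; π[6]=0 (border '')
j=7 s[j]='a': π[7]=0 (border '')
j=8 s[j]='a': π[8]=0 (border '')
j=9 s[j]='c': π[9]=0 (border '')
j=10 s[j]='e': π[10]=0 (border '')
j=11 s[j]='c': π[11]=0 (border '')
j=12 s[j]='c': π[12]=0 (border '')
j=13 s[j]='d': π[13]=1 (border 'd')
j=14 s[j]='c': π[14]=2 (border 'dc')
j=15 s[j]='e': k: 2→0; π[15]=0 (border '')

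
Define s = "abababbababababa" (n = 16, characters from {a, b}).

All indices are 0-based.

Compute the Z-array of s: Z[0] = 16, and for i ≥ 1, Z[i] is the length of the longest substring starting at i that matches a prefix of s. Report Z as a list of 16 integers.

[16, 0, 4, 0, 2, 0, 0, 6, 0, 6, 0, 5, 0, 3, 0, 1]

Z[0]=16
i=1: fresh scan; Z[1]=0
i=2: fresh scan; Z[2]=4 grow→box=[2,6)
i=3: min(r-i=3, Z[1]=0)=0; Z[3]=0
i=4: min(r-i=2, Z[2]=4)=2; Z[4]=2
i=5: min(r-i=1, Z[3]=0)=0; Z[5]=0
i=6: fresh scan; Z[6]=0
i=7: fresh scan; Z[7]=6 grow→box=[7,13)
i=8: min(r-i=5, Z[1]=0)=0; Z[8]=0
i=9: min(r-i=4, Z[2]=4)=4; Z[9]=6 grow→box=[9,15)
i=10: min(r-i=5, Z[1]=0)=0; Z[10]=0
i=11: min(r-i=4, Z[2]=4)=4; Z[11]=5 grow→box=[11,16)
i=12: min(r-i=4, Z[1]=0)=0; Z[12]=0
i=13: min(r-i=3, Z[2]=4)=3; Z[13]=3
i=14: min(r-i=2, Z[3]=0)=0; Z[14]=0
i=15: min(r-i=1, Z[4]=2)=1; Z[15]=1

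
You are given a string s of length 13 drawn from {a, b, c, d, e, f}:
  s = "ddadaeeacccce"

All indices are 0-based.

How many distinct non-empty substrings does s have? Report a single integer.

rank→(start, suffix):
  0 → (7, 'acccce')
  1 → (2, 'adaeeacccce')
  2 → (4, 'aeeacccce')
  3 → (8, 'cccce')
  4 → (9, 'ccce')
  5 → (10, 'cce')
  6 → (11, 'ce')
  7 → (1, 'dadaeeacccce')
  8 → (3, 'daeeacccce')
  9 → (0, 'ddadaeeacccce')
  10 → (12, 'e')
  11 → (6, 'eacccce')
  12 → (5, 'eeacccce')

SA = [7, 2, 4, 8, 9, 10, 11, 1, 3, 0, 12, 6, 5]
rank  pair      lcp
   1  s[7:],s[2:]  1  'a'
   2  s[2:],s[4:]  1  'a'
   3  s[4:],s[8:]  0  ''
   4  s[8:],s[9:]  3  'ccc'
   5  s[9:],s[10:]  2  'cc'
   6  s[10:],s[11:]  1  'c'
   7  s[11:],s[1:]  0  ''
   8  s[1:],s[3:]  2  'da'
   9  s[3:],s[0:]  1  'd'
  10  s[0:],s[12:]  0  ''
  11  s[12:],s[6:]  1  'e'
  12  s[6:],s[5:]  1  'e'

n(n+1)/2 = 13·14/2 = 91
Σ LCP = 0 + 1 + 1 + 0 + 3 + 2 + 1 + 0 + 2 + 1 + 0 + 1 + 1 = 13
distinct = 91 − 13 = 78

78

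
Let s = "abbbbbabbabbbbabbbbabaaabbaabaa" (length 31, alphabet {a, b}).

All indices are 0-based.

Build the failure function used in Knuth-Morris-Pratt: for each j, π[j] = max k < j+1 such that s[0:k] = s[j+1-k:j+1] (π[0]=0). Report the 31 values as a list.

π[0] = 0
j=1 s[j]='b': π[1]=0 (border '')
j=2 s[j]='b': π[2]=0 (border '')
j=3 s[j]='b': π[3]=0 (border '')
j=4 s[j]='b': π[4]=0 (border '')
j=5 s[j]='b': π[5]=0 (border '')
j=6 s[j]='a': π[6]=1 (border 'a')
j=7 s[j]='b': π[7]=2 (border 'ab')
j=8 s[j]='b': π[8]=3 (border 'abb')
j=9 s[j]='a': k: 3→0; π[9]=1 (border 'a')
j=10 s[j]='b': π[10]=2 (border 'ab')
j=11 s[j]='b': π[11]=3 (border 'abb')
j=12 s[j]='b': π[12]=4 (border 'abbb')
j=13 s[j]='b': π[13]=5 (border 'abbbb')
j=14 s[j]='a': k: 5→0; π[14]=1 (border 'a')
j=15 s[j]='b': π[15]=2 (border 'ab')
j=16 s[j]='b': π[16]=3 (border 'abb')
j=17 s[j]='b': π[17]=4 (border 'abbb')
j=18 s[j]='b': π[18]=5 (border 'abbbb')
j=19 s[j]='a': k: 5→0; π[19]=1 (border 'a')
j=20 s[j]='b': π[20]=2 (border 'ab')
j=21 s[j]='a': k: 2→0; π[21]=1 (border 'a')
j=22 s[j]='a': k: 1→0; π[22]=1 (border 'a')
j=23 s[j]='a': k: 1→0; π[23]=1 (border 'a')
j=24 s[j]='b': π[24]=2 (border 'ab')
j=25 s[j]='b': π[25]=3 (border 'abb')
j=26 s[j]='a': k: 3→0; π[26]=1 (border 'a')
j=27 s[j]='a': k: 1→0; π[27]=1 (border 'a')
j=28 s[j]='b': π[28]=2 (border 'ab')
j=29 s[j]='a': k: 2→0; π[29]=1 (border 'a')
j=30 s[j]='a': k: 1→0; π[30]=1 (border 'a')

[0, 0, 0, 0, 0, 0, 1, 2, 3, 1, 2, 3, 4, 5, 1, 2, 3, 4, 5, 1, 2, 1, 1, 1, 2, 3, 1, 1, 2, 1, 1]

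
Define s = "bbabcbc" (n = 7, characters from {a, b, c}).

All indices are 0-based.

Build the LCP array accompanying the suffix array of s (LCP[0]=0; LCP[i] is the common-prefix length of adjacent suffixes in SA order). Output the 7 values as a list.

sorted suffixes:
  #0 SA[0]=2  'abcbc'
  #1 SA[1]=1  'babcbc'
  #2 SA[2]=0  'bbabcbc'
  #3 SA[3]=5  'bc'
  #4 SA[4]=3  'bcbc'
  #5 SA[5]=6  'c'
  #6 SA[6]=4  'cbc'

SA = [2, 1, 0, 5, 3, 6, 4]
i: (SA[i-1],SA[i]) lcp shared
  1: (2,1) 0 ''
  2: (1,0) 1 'b'
  3: (0,5) 1 'b'
  4: (5,3) 2 'bc'
  5: (3,6) 0 ''
  6: (6,4) 1 'c'

[0, 0, 1, 1, 2, 0, 1]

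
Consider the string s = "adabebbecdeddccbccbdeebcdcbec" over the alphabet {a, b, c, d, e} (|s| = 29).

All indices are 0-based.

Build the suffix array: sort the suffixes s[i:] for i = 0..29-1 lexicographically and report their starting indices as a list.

[2, 0, 5, 15, 22, 18, 3, 26, 6, 28, 14, 17, 25, 13, 16, 23, 8, 1, 24, 12, 11, 9, 19, 4, 21, 27, 7, 10, 20]

sorted suffixes:
  #0 SA[0]=2  'abebbecdeddccbccbdeebcdcbec'
  #1 SA[1]=0  'adabebbecdeddccbccbdeebcdcbec'
  #2 SA[2]=5  'bbecdeddccbccbdeebcdcbec'
  #3 SA[3]=15  'bccbdeebcdcbec'
  #4 SA[4]=22  'bcdcbec'
  #5 SA[5]=18  'bdeebcdcbec'
  #6 SA[6]=3  'bebbecdeddccbccbdeebcdcbec'
  #7 SA[7]=26  'bec'
  #8 SA[8]=6  'becdeddccbccbdeebcdcbec'
  #9 SA[9]=28  'c'
  #10 SA[10]=14  'cbccbdeebcdcbec'
  #11 SA[11]=17  'cbdeebcdcbec'
  #12 SA[12]=25  'cbec'
  #13 SA[13]=13  'ccbccbdeebcdcbec'
  #14 SA[14]=16  'ccbdeebcdcbec'
  #15 SA[15]=23  'cdcbec'
  #16 SA[16]=8  'cdeddccbccbdeebcdcbec'
  #17 SA[17]=1  'dabebbecdeddccbccbdeebcdcbec'
  #18 SA[18]=24  'dcbec'
  #19 SA[19]=12  'dccbccbdeebcdcbec'
  #20 SA[20]=11  'ddccbccbdeebcdcbec'
  #21 SA[21]=9  'deddccbccbdeebcdcbec'
  #22 SA[22]=19  'deebcdcbec'
  #23 SA[23]=4  'ebbecdeddccbccbdeebcdcbec'
  #24 SA[24]=21  'ebcdcbec'
  #25 SA[25]=27  'ec'
  #26 SA[26]=7  'ecdeddccbccbdeebcdcbec'
  #27 SA[27]=10  'eddccbccbdeebcdcbec'
  #28 SA[28]=20  'eebcdcbec'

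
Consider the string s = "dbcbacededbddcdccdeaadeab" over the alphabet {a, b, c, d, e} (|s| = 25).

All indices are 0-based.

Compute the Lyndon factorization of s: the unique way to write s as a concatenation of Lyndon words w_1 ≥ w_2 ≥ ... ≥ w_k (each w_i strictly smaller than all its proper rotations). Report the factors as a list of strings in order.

emit factor 1: 'd' (i=0, period=1)
emit factor 2: 'bc' (i=1, period=2)
emit factor 3: 'b' (i=3, period=1)
emit factor 4: 'acededbddcdccde' (i=4, period=15)
emit factor 5: 'aadeab' (i=19, period=6)

["d", "bc", "b", "acededbddcdccde", "aadeab"]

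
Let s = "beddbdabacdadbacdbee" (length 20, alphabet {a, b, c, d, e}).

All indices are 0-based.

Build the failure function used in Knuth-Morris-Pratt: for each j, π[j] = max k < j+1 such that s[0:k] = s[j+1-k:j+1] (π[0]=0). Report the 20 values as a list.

[0, 0, 0, 0, 1, 0, 0, 1, 0, 0, 0, 0, 0, 1, 0, 0, 0, 1, 2, 0]

π[0] = 0
j=1 s[j]='e': π[1]=0 (border '')
j=2 s[j]='d': π[2]=0 (border '')
j=3 s[j]='d': π[3]=0 (border '')
j=4 s[j]='b': π[4]=1 (border 'b')
j=5 s[j]='d': k: 1→0; π[5]=0 (border '')
j=6 s[j]='a': π[6]=0 (border '')
j=7 s[j]='b': π[7]=1 (border 'b')
j=8 s[j]='a': k: 1→0; π[8]=0 (border '')
j=9 s[j]='c': π[9]=0 (border '')
j=10 s[j]='d': π[10]=0 (border '')
j=11 s[j]='a': π[11]=0 (border '')
j=12 s[j]='d': π[12]=0 (border '')
j=13 s[j]='b': π[13]=1 (border 'b')
j=14 s[j]='a': k: 1→0; π[14]=0 (border '')
j=15 s[j]='c': π[15]=0 (border '')
j=16 s[j]='d': π[16]=0 (border '')
j=17 s[j]='b': π[17]=1 (border 'b')
j=18 s[j]='e': π[18]=2 (border 'be')
j=19 s[j]='e': k: 2→0; π[19]=0 (border '')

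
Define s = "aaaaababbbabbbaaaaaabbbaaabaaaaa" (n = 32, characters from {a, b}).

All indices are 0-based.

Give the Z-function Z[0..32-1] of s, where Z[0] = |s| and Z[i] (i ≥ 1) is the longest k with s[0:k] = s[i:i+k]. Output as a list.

Z[0]=32
i=1: i≥r, start 0; Z[1]=4 extend→box=[1,5)
i=2: min(r-i=3, Z[1]=4)=3; Z[2]=3
i=3: min(r-i=2, Z[2]=3)=2; Z[3]=2
i=4: min(r-i=1, Z[3]=2)=1; Z[4]=1
i=5: i≥r, start 0; Z[5]=0
i=6: i≥r, start 0; Z[6]=1 extend→box=[6,7)
i=7: i≥r, start 0; Z[7]=0
i=8: i≥r, start 0; Z[8]=0
i=9: i≥r, start 0; Z[9]=0
i=10: i≥r, start 0; Z[10]=1 extend→box=[10,11)
i=11: i≥r, start 0; Z[11]=0
i=12: i≥r, start 0; Z[12]=0
i=13: i≥r, start 0; Z[13]=0
i=14: i≥r, start 0; Z[14]=5 extend→box=[14,19)
i=15: min(r-i=4, Z[1]=4)=4; Z[15]=6 extend→box=[15,21)
i=16: min(r-i=5, Z[1]=4)=4; Z[16]=4
i=17: min(r-i=4, Z[2]=3)=3; Z[17]=3
i=18: min(r-i=3, Z[3]=2)=2; Z[18]=2
i=19: min(r-i=2, Z[4]=1)=1; Z[19]=1
i=20: min(r-i=1, Z[5]=0)=0; Z[20]=0
i=21: i≥r, start 0; Z[21]=0
i=22: i≥r, start 0; Z[22]=0
i=23: i≥r, start 0; Z[23]=3 extend→box=[23,26)
i=24: min(r-i=2, Z[1]=4)=2; Z[24]=2
i=25: min(r-i=1, Z[2]=3)=1; Z[25]=1
i=26: i≥r, start 0; Z[26]=0
i=27: i≥r, start 0; Z[27]=5 extend→box=[27,32)
i=28: min(r-i=4, Z[1]=4)=4; Z[28]=4
i=29: min(r-i=3, Z[2]=3)=3; Z[29]=3
i=30: min(r-i=2, Z[3]=2)=2; Z[30]=2
i=31: min(r-i=1, Z[4]=1)=1; Z[31]=1

[32, 4, 3, 2, 1, 0, 1, 0, 0, 0, 1, 0, 0, 0, 5, 6, 4, 3, 2, 1, 0, 0, 0, 3, 2, 1, 0, 5, 4, 3, 2, 1]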